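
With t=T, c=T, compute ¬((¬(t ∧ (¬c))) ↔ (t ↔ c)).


Substitute t=T, c=T:
¬c = F
t ∧ (¬c) = T ∧ F = F
¬(t ∧ (¬c)) = T
t ↔ c = T ↔ T = T
(¬(t ∧ (¬c))) ↔ (t ↔ c) = T ↔ T = T
¬((¬(t ∧ (¬c))) ↔ (t ↔ c)) = F

F


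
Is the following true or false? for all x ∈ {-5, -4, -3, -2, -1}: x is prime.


Evaluate the predicate on each element: -5:F, -4:F, -3:F, -2:F, -1:F.
Counterexample x = -5 fails the predicate.

F


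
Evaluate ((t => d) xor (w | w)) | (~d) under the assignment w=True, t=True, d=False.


Substitute w=True, t=True, d=False:
t => d = True => False = False
w | w = True | True = True
(t => d) xor (w | w) = False xor True = True
~d = True
((t => d) xor (w | w)) | (~d) = True | True = True

True


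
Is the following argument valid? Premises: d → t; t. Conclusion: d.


This is affirming the consequent (fallacy). There exist truth assignments where the premises are all true but the conclusion is false.

Invalid.


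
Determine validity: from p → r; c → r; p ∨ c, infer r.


This matches the form of proof by cases: the conclusion follows in every model of the premises.

Valid.


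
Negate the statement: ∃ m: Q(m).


¬(∀ x: φ) = ∃ x: ¬φ, and ¬(∃ x: φ) = ∀ x: ¬φ.
Apply to the existential statement.

∀ m: ¬(Q(m))


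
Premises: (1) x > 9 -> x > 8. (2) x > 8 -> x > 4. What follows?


Hypothetical syllogism: from (P → Q) and (Q → R), infer (P → R).
Chain the two implications through the shared middle term 'x > 8'.

x > 9 -> x > 4


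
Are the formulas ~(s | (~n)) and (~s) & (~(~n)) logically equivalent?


Compare truth tables:
n | s | φ | ψ
-------------
False | False | False | False
True | False | True | True
False | True | False | False
True | True | False | False
The columns φ and ψ agree on every row.

Yes, they are logically equivalent.


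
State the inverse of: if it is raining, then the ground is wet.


The inverse of (P → Q) is (¬P → ¬Q). It is equivalent to the converse, not to the original.
Here P = 'it is raining' and Q = 'the ground is wet'.

If not (it is raining), then not (the ground is wet).


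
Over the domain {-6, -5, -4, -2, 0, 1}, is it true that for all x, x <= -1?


Evaluate the predicate on each element: -6:T, -5:T, -4:T, -2:T, 0:F, 1:F.
Counterexample x = 0 fails the predicate.

F


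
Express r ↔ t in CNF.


Step 1: Rewrite r ↔ t as (r → t) ∧ (t → r).
Step 2: Rewrite each implication as a disjunction.

((¬r) ∨ t) ∧ ((¬t) ∨ r)


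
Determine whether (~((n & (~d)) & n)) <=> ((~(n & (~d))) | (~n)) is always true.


Build the truth table over {d, n}:
d | n | φ
---------
False | False | True
True | False | True
False | True | True
True | True | True
Every row evaluates to true.

Yes, it is a tautology.


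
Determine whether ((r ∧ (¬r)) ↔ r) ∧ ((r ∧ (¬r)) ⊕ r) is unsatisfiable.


Truth table over {r}:
r | φ
-----
F | F
T | F
Every row is false.

Yes, it is a contradiction.


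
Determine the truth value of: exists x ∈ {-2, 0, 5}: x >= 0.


Evaluate the predicate on each element: -2:False, 0:True, 5:True.
Witness x = 0 satisfies the predicate.

True


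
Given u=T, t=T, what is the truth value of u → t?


Implication is false only when antecedent is true and consequent is false.
Substitute: u=T, t=T.
T → T evaluates to T.

T


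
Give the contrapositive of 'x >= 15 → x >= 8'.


The contrapositive of (P → Q) is (¬Q → ¬P); it is logically equivalent to the original.
Here P = 'x >= 15' and Q = 'x >= 8'.

If not (x >= 8), then not (x >= 15).


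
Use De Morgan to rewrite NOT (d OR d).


De Morgan: the negation of a disjunction is the conjunction of the negations.
Distribute NOT across OR, flipping it to AND, and negate each literal.

(NOT d) AND (NOT d)


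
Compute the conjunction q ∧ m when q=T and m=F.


Conjunction is true only when both operands are true.
Substitute: q=T, m=F.
T ∧ F evaluates to F.

F


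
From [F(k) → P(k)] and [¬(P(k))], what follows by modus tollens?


Modus tollens: from (P → Q) and ¬Q, infer ¬P.
Q = 'P(k)' is denied; since P → Q, P must also fail.

Not (F(k)).


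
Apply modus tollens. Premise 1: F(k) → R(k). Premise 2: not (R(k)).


Modus tollens: from (P → Q) and ¬Q, infer ¬P.
Q = 'R(k)' is denied; since P → Q, P must also fail.

Not (F(k)).


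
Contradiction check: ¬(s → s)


Truth table over {s}:
s | φ
-----
F | F
T | F
Every row is false.

Yes, it is a contradiction.


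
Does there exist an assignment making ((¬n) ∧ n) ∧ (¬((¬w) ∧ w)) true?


Check all 4 assignments over {n, w}:
n | w | φ
---------
F | F | F
T | F | F
F | T | F
T | T | F
No assignment makes the formula true.

Unsatisfiable.


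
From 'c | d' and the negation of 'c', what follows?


Disjunctive syllogism: from (P ∨ Q) and ¬P, infer Q.
One disjunct, 'c', is ruled out; the other must hold.

d


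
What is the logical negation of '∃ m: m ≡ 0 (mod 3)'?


¬(∀ x: φ) = ∃ x: ¬φ, and ¬(∃ x: φ) = ∀ x: ¬φ.
Apply to the existential statement.

∀ m: ¬(m ≡ 0 (mod 3))


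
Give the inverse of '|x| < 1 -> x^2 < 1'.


The inverse of (P → Q) is (¬P → ¬Q). It is equivalent to the converse, not to the original.
Here P = '|x| < 1' and Q = 'x^2 < 1'.

If not (|x| < 1), then not (x^2 < 1).


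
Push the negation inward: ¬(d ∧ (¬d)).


De Morgan: the negation of a conjunction is the disjunction of the negations.
Distribute ¬ across ∧, flipping it to ∨, and negate each literal.

(¬d) ∨ d


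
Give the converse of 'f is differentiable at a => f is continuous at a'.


The converse of (P → Q) is (Q → P). It is not in general equivalent to the original.
Here P = 'f is differentiable at a' and Q = 'f is continuous at a'.

If f is continuous at a, then f is differentiable at a.


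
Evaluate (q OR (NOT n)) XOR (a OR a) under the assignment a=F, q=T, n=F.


Substitute a=F, q=T, n=F:
NOT n = T
q OR (NOT n) = T OR T = T
a OR a = F OR F = F
(q OR (NOT n)) XOR (a OR a) = T XOR F = T

T


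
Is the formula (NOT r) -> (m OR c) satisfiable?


Search for a satisfying assignment over {c, m, r}.
Try c=T, m=F, r=F: the formula evaluates to T.
A satisfying assignment exists.

Satisfiable.


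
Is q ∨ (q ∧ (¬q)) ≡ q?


Compare truth tables:
q | φ | ψ
---------
F | F | F
T | T | T
The columns φ and ψ agree on every row.

Yes, they are logically equivalent.


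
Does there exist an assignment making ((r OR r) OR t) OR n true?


Search for a satisfying assignment over {n, r, t}.
Try n=T, r=F, t=F: the formula evaluates to T.
A satisfying assignment exists.

Satisfiable.


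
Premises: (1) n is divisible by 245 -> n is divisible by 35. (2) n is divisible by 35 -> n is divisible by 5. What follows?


Hypothetical syllogism: from (P → Q) and (Q → R), infer (P → R).
Chain the two implications through the shared middle term 'n is divisible by 35'.

n is divisible by 245 -> n is divisible by 5


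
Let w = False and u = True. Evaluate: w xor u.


Exclusive or is true when exactly one operand is true.
Substitute: w=False, u=True.
False xor True evaluates to True.

True


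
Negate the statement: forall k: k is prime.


¬(forall x: φ) = exists x: ¬φ, and ¬(exists x: φ) = forall x: ¬φ.
Apply to the universal statement.

exists k: ~(k is prime)


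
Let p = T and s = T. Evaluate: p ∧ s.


Conjunction is true only when both operands are true.
Substitute: p=T, s=T.
T ∧ T evaluates to T.

T


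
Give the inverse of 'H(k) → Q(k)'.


The inverse of (P → Q) is (¬P → ¬Q). It is equivalent to the converse, not to the original.
Here P = 'H(k)' and Q = 'Q(k)'.

If not (H(k)), then not (Q(k)).


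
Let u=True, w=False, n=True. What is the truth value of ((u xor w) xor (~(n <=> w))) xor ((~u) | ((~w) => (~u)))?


Substitute u=True, w=False, n=True:
u xor w = True xor False = True
n <=> w = True <=> False = False
~(n <=> w) = True
(u xor w) xor (~(n <=> w)) = True xor True = False
~u = False
~w = True
~u = False
(~w) => (~u) = True => False = False
(~u) | ((~w) => (~u)) = False | False = False
((u xor w) xor (~(n <=> w))) xor ((~u) | ((~w) => (~u))) = False xor False = False

False


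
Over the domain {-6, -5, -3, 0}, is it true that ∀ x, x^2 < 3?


Evaluate the predicate on each element: -6:F, -5:F, -3:F, 0:T.
Counterexample x = -6 fails the predicate.

F


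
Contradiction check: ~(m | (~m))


Truth table over {m}:
m | φ
-----
False | False
True | False
Every row is false.

Yes, it is a contradiction.


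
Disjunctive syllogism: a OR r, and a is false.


Disjunctive syllogism: from (P ∨ Q) and ¬P, infer Q.
One disjunct, 'a', is ruled out; the other must hold.

r


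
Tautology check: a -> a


Build the truth table over {a}:
a | φ
-----
F | T
T | T
Every row evaluates to true.

Yes, it is a tautology.


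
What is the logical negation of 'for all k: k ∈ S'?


¬(for all x: φ) = there exists x: ¬φ, and ¬(there exists x: φ) = for all x: ¬φ.
Apply to the universal statement.

there exists k: NOT(k ∈ S)


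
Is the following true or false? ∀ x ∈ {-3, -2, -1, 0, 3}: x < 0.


Evaluate the predicate on each element: -3:T, -2:T, -1:T, 0:F, 3:F.
Counterexample x = 0 fails the predicate.

F


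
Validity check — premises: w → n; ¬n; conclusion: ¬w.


This matches the form of modus tollens: the conclusion follows in every model of the premises.

Valid.


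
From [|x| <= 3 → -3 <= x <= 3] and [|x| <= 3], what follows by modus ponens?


Modus ponens: from (P → Q) and P, infer Q.
P = '|x| <= 3' is asserted, and P → Q holds, so Q follows.

-3 <= x <= 3.


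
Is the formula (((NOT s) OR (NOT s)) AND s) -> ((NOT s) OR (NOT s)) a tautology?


Build the truth table over {s}:
s | φ
-----
F | T
T | T
Every row evaluates to true.

Yes, it is a tautology.


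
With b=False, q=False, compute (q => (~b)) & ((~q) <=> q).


Substitute b=False, q=False:
~b = True
q => (~b) = False => True = True
~q = True
(~q) <=> q = True <=> False = False
(q => (~b)) & ((~q) <=> q) = True & False = False

False


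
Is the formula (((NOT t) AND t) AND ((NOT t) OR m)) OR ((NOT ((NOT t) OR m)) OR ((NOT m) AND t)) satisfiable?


Search for a satisfying assignment over {m, t}.
Try m=F, t=T: the formula evaluates to T.
A satisfying assignment exists.

Satisfiable.


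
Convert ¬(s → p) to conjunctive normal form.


Step 1: Rewrite s → p as ¬s ∨ p.
Step 2: Negate: ¬(¬s ∨ p) = s ∧ ¬p (De Morgan + double negation).

s ∧ (¬p)


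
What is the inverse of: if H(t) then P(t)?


The inverse of (P → Q) is (¬P → ¬Q). It is equivalent to the converse, not to the original.
Here P = 'H(t)' and Q = 'P(t)'.

If not (H(t)), then not (P(t)).


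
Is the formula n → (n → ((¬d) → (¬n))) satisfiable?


Search for a satisfying assignment over {d, n}.
Try d=F, n=F: the formula evaluates to T.
A satisfying assignment exists.

Satisfiable.


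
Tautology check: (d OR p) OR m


Build the truth table over {d, m, p}:
d | m | p | φ
-------------
F | F | F | F
T | F | F | T
F | T | F | T
T | T | F | T
F | F | T | T
T | F | T | T
F | T | T | T
T | T | T | T
Counterexample at row 1: with d=F, m=F, p=F, the formula is F.

No, it is not a tautology.


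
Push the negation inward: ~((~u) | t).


De Morgan: the negation of a disjunction is the conjunction of the negations.
Distribute ~ across |, flipping it to &, and negate each literal.

u & (~t)


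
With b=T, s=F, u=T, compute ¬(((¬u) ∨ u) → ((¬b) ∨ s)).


Substitute b=T, s=F, u=T:
¬u = F
(¬u) ∨ u = F ∨ T = T
¬b = F
(¬b) ∨ s = F ∨ F = F
((¬u) ∨ u) → ((¬b) ∨ s) = T → F = F
¬(((¬u) ∨ u) → ((¬b) ∨ s)) = T

T


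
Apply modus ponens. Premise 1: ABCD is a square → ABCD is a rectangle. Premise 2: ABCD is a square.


Modus ponens: from (P → Q) and P, infer Q.
P = 'ABCD is a square' is asserted, and P → Q holds, so Q follows.

ABCD is a rectangle.


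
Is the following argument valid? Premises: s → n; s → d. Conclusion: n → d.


This is (no valid rule). There exist truth assignments where the premises are all true but the conclusion is false.

Invalid.


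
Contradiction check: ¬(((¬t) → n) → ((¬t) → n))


Truth table over {n, t}:
n | t | φ
---------
F | F | F
T | F | F
F | T | F
T | T | F
Every row is false.

Yes, it is a contradiction.


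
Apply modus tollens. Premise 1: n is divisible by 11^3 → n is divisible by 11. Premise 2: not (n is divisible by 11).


Modus tollens: from (P → Q) and ¬Q, infer ¬P.
Q = 'n is divisible by 11' is denied; since P → Q, P must also fail.

Not (n is divisible by 11^3).


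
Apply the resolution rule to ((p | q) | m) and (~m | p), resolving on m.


The clauses contain complementary literals m and ~m.
Resolution eliminates this pair and disjoins the remaining literals (merging duplicates).

(p | q)


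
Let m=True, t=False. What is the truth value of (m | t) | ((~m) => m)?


Substitute m=True, t=False:
m | t = True | False = True
~m = False
(~m) => m = False => True = True
(m | t) | ((~m) => m) = True | True = True

True


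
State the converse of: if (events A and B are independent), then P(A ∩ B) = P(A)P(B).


The converse of (P → Q) is (Q → P). It is not in general equivalent to the original.
Here P = '(events A and B are independent)' and Q = 'P(A ∩ B) = P(A)P(B)'.

If P(A ∩ B) = P(A)P(B), then (events A and B are independent).


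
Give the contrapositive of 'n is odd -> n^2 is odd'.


The contrapositive of (P → Q) is (¬Q → ¬P); it is logically equivalent to the original.
Here P = 'n is odd' and Q = 'n^2 is odd'.

If not (n^2 is odd), then not (n is odd).


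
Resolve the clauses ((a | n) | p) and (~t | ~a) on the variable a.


The clauses contain complementary literals a and ~a.
Resolution eliminates this pair and disjoins the remaining literals (merging duplicates).

((p | n) | ~t)


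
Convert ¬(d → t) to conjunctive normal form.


Step 1: Rewrite d → t as ¬d ∨ t.
Step 2: Negate: ¬(¬d ∨ t) = d ∧ ¬t (De Morgan + double negation).

d ∧ (¬t)


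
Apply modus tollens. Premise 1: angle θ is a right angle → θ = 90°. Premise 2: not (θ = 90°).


Modus tollens: from (P → Q) and ¬Q, infer ¬P.
Q = 'θ = 90°' is denied; since P → Q, P must also fail.

Not (angle θ is a right angle).


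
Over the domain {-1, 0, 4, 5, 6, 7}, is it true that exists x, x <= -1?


Evaluate the predicate on each element: -1:True, 0:False, 4:False, 5:False, 6:False, 7:False.
Witness x = -1 satisfies the predicate.

True


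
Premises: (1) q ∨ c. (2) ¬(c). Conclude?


Disjunctive syllogism: from (P ∨ Q) and ¬P, infer Q.
One disjunct, 'c', is ruled out; the other must hold.

q


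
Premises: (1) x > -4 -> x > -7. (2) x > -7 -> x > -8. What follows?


Hypothetical syllogism: from (P → Q) and (Q → R), infer (P → R).
Chain the two implications through the shared middle term 'x > -7'.

x > -4 -> x > -8


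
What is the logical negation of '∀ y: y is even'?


¬(∀ x: φ) = ∃ x: ¬φ, and ¬(∃ x: φ) = ∀ x: ¬φ.
Apply to the universal statement.

∃ y: ¬(y is even)


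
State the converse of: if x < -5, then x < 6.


The converse of (P → Q) is (Q → P). It is not in general equivalent to the original.
Here P = 'x < -5' and Q = 'x < 6'.

If x < 6, then x < -5.


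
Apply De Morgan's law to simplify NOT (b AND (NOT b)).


De Morgan: the negation of a conjunction is the disjunction of the negations.
Distribute NOT across AND, flipping it to OR, and negate each literal.

(NOT b) OR b


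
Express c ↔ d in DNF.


Step 1: c ↔ d is true exactly when both agree: (c ∧ d) ∨ (¬c ∧ ¬d).

(c ∧ d) ∨ ((¬c) ∧ (¬d))


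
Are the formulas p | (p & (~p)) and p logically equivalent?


Compare truth tables:
p | φ | ψ
---------
False | False | False
True | True | True
The columns φ and ψ agree on every row.

Yes, they are logically equivalent.


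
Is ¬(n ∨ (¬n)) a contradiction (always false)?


Truth table over {n}:
n | φ
-----
F | F
T | F
Every row is false.

Yes, it is a contradiction.


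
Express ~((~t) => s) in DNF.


Step 1: Rewrite implication then negate: ¬(¬(¬t) ∨ s) = (¬t) ∧ ¬s.

(~t) & (~s)


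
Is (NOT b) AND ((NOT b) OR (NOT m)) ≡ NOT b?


Compare truth tables:
b | m | φ | ψ
-------------
F | F | T | T
T | F | F | F
F | T | T | T
T | T | F | F
The columns φ and ψ agree on every row.

Yes, they are logically equivalent.


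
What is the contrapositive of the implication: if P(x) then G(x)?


The contrapositive of (P → Q) is (¬Q → ¬P); it is logically equivalent to the original.
Here P = 'P(x)' and Q = 'G(x)'.

If not (G(x)), then not (P(x)).


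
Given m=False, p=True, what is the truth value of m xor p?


Exclusive or is true when exactly one operand is true.
Substitute: m=False, p=True.
False xor True evaluates to True.

True


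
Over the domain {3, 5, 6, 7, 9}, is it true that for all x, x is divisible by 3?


Evaluate the predicate on each element: 3:T, 5:F, 6:T, 7:F, 9:T.
Counterexample x = 5 fails the predicate.

F


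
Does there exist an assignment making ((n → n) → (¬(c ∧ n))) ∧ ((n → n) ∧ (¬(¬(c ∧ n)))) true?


Check all 4 assignments over {c, n}:
c | n | φ
---------
F | F | F
T | F | F
F | T | F
T | T | F
No assignment makes the formula true.

Unsatisfiable.


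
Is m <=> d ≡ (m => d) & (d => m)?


Compare truth tables:
d | m | φ | ψ
-------------
False | False | True | True
True | False | False | False
False | True | False | False
True | True | True | True
The columns φ and ψ agree on every row.

Yes, they are logically equivalent.


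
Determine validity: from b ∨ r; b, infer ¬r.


This is affirming a disjunct (fallacy). There exist truth assignments where the premises are all true but the conclusion is false.

Invalid.


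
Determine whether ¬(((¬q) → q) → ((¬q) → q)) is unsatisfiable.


Truth table over {q}:
q | φ
-----
F | F
T | F
Every row is false.

Yes, it is a contradiction.


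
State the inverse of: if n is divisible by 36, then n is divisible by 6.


The inverse of (P → Q) is (¬P → ¬Q). It is equivalent to the converse, not to the original.
Here P = 'n is divisible by 36' and Q = 'n is divisible by 6'.

If not (n is divisible by 36), then not (n is divisible by 6).


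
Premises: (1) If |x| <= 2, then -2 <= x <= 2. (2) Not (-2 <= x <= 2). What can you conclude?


Modus tollens: from (P → Q) and ¬Q, infer ¬P.
Q = '-2 <= x <= 2' is denied; since P → Q, P must also fail.

Not (|x| <= 2).


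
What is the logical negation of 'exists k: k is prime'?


¬(forall x: φ) = exists x: ¬φ, and ¬(exists x: φ) = forall x: ¬φ.
Apply to the existential statement.

forall k: ~(k is prime)


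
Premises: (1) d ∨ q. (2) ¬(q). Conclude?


Disjunctive syllogism: from (P ∨ Q) and ¬P, infer Q.
One disjunct, 'q', is ruled out; the other must hold.

d


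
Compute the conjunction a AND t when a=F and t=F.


Conjunction is true only when both operands are true.
Substitute: a=F, t=F.
F AND F evaluates to F.

F


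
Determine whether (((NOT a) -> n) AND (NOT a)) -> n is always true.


Build the truth table over {a, n}:
a | n | φ
---------
F | F | T
T | F | T
F | T | T
T | T | T
Every row evaluates to true.

Yes, it is a tautology.


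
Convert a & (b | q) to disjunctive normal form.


Step 1: Distribute ∧ over ∨: a ∧ (b ∨ q) = (a ∧ b) ∨ (a ∧ q).

(a & b) | (a & q)


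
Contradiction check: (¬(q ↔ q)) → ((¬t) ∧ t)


Truth table over {q, t}:
q | t | φ
---------
F | F | T
T | F | T
F | T | T
T | T | T
Satisfying assignment at row 1: q=F, t=F gives T.

No, it is not a contradiction.


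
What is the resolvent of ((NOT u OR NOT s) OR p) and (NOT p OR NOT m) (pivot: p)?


The clauses contain complementary literals p and NOTp.
Resolution eliminates this pair and disjoins the remaining literals (merging duplicates).

((NOT s OR NOT u) OR NOT m)


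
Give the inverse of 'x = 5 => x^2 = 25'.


The inverse of (P → Q) is (¬P → ¬Q). It is equivalent to the converse, not to the original.
Here P = 'x = 5' and Q = 'x^2 = 25'.

If not (x = 5), then not (x^2 = 25).


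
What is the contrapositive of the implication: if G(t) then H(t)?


The contrapositive of (P → Q) is (¬Q → ¬P); it is logically equivalent to the original.
Here P = 'G(t)' and Q = 'H(t)'.

If not (H(t)), then not (G(t)).


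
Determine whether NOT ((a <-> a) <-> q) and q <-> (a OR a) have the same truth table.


Compare truth tables:
a | q | φ | ψ
-------------
F | F | T | T
T | F | T | F
F | T | F | F
T | T | F | T
They differ at row 2 (a=T, q=F): φ=T but ψ=F.

No, they are not logically equivalent.


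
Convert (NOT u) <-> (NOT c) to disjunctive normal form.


Step 1: (¬u) ↔ (¬c) is true exactly when both agree: ((¬u) ∧ (¬c)) ∨ (¬(¬u) ∧ ¬(¬c)).
Step 2: Eliminate any double negations (¬¬X = X).

((NOT u) AND (NOT c)) OR (u AND c)


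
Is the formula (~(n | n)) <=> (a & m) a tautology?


Build the truth table over {a, m, n}:
a | m | n | φ
-------------
False | False | False | False
True | False | False | False
False | True | False | False
True | True | False | True
False | False | True | True
True | False | True | True
False | True | True | True
True | True | True | False
Counterexample at row 1: with a=False, m=False, n=False, the formula is False.

No, it is not a tautology.


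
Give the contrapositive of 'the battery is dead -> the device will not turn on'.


The contrapositive of (P → Q) is (¬Q → ¬P); it is logically equivalent to the original.
Here P = 'the battery is dead' and Q = 'the device will not turn on'.

If not (the device will not turn on), then not (the battery is dead).


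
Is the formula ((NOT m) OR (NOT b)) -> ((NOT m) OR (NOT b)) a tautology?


Build the truth table over {b, m}:
b | m | φ
---------
F | F | T
T | F | T
F | T | T
T | T | T
Every row evaluates to true.

Yes, it is a tautology.


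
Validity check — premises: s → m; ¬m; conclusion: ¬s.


This matches the form of modus tollens: the conclusion follows in every model of the premises.

Valid.


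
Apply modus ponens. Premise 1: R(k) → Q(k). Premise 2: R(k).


Modus ponens: from (P → Q) and P, infer Q.
P = 'R(k)' is asserted, and P → Q holds, so Q follows.

Q(k).


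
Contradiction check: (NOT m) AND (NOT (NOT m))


Truth table over {m}:
m | φ
-----
F | F
T | F
Every row is false.

Yes, it is a contradiction.


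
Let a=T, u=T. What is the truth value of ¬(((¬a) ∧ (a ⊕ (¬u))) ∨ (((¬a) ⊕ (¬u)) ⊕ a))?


Substitute a=T, u=T:
¬a = F
¬u = F
a ⊕ (¬u) = T ⊕ F = T
(¬a) ∧ (a ⊕ (¬u)) = F ∧ T = F
¬a = F
¬u = F
(¬a) ⊕ (¬u) = F ⊕ F = F
((¬a) ⊕ (¬u)) ⊕ a = F ⊕ T = T
((¬a) ∧ (a ⊕ (¬u))) ∨ (((¬a) ⊕ (¬u)) ⊕ a) = F ∨ T = T
¬(((¬a) ∧ (a ⊕ (¬u))) ∨ (((¬a) ⊕ (¬u)) ⊕ a)) = F

F


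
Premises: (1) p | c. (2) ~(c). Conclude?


Disjunctive syllogism: from (P ∨ Q) and ¬P, infer Q.
One disjunct, 'c', is ruled out; the other must hold.

p


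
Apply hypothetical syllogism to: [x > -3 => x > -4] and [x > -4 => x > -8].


Hypothetical syllogism: from (P → Q) and (Q → R), infer (P → R).
Chain the two implications through the shared middle term 'x > -4'.

x > -3 => x > -8


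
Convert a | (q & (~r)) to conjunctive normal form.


Step 1: Distribute ∨ over ∧: a ∨ (q ∧ (¬r)) = (a ∨ q) ∧ (a ∨ (¬r)).

(a | q) & (a | (~r))


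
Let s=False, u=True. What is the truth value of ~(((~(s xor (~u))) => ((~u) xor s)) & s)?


Substitute s=False, u=True:
~u = False
s xor (~u) = False xor False = False
~(s xor (~u)) = True
~u = False
(~u) xor s = False xor False = False
(~(s xor (~u))) => ((~u) xor s) = True => False = False
((~(s xor (~u))) => ((~u) xor s)) & s = False & False = False
~(((~(s xor (~u))) => ((~u) xor s)) & s) = True

True


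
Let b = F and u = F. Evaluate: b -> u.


Implication is false only when antecedent is true and consequent is false.
Substitute: b=F, u=F.
F -> F evaluates to T.

T


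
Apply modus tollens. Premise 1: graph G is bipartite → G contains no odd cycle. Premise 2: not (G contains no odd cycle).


Modus tollens: from (P → Q) and ¬Q, infer ¬P.
Q = 'G contains no odd cycle' is denied; since P → Q, P must also fail.

Not (graph G is bipartite).


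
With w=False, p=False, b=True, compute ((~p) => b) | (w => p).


Substitute w=False, p=False, b=True:
~p = True
(~p) => b = True => True = True
w => p = False => False = True
((~p) => b) | (w => p) = True | True = True

True


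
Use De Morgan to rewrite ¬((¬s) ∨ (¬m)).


De Morgan: the negation of a disjunction is the conjunction of the negations.
Distribute ¬ across ∨, flipping it to ∧, and negate each literal.

s ∧ m


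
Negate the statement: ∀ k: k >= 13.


¬(∀ x: φ) = ∃ x: ¬φ, and ¬(∃ x: φ) = ∀ x: ¬φ.
Apply to the universal statement.

∃ k: ¬(k >= 13)


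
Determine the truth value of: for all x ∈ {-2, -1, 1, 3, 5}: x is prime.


Evaluate the predicate on each element: -2:F, -1:F, 1:F, 3:T, 5:T.
Counterexample x = -2 fails the predicate.

F


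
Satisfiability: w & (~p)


Search for a satisfying assignment over {p, w}.
Try p=False, w=True: the formula evaluates to True.
A satisfying assignment exists.

Satisfiable.


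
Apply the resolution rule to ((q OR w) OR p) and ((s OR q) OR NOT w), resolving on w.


The clauses contain complementary literals w and NOTw.
Resolution eliminates this pair and disjoins the remaining literals (merging duplicates).

((q OR p) OR s)


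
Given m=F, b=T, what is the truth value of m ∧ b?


Conjunction is true only when both operands are true.
Substitute: m=F, b=T.
F ∧ T evaluates to F.

F


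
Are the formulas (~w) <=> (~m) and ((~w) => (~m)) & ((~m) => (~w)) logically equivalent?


Compare truth tables:
m | w | φ | ψ
-------------
False | False | True | True
True | False | False | False
False | True | False | False
True | True | True | True
The columns φ and ψ agree on every row.

Yes, they are logically equivalent.


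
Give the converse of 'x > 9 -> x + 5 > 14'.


The converse of (P → Q) is (Q → P). It is not in general equivalent to the original.
Here P = 'x > 9' and Q = 'x + 5 > 14'.

If x + 5 > 14, then x > 9.


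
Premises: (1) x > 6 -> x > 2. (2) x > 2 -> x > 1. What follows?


Hypothetical syllogism: from (P → Q) and (Q → R), infer (P → R).
Chain the two implications through the shared middle term 'x > 2'.

x > 6 -> x > 1


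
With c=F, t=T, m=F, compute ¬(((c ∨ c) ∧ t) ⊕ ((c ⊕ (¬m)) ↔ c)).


Substitute c=F, t=T, m=F:
c ∨ c = F ∨ F = F
(c ∨ c) ∧ t = F ∧ T = F
¬m = T
c ⊕ (¬m) = F ⊕ T = T
(c ⊕ (¬m)) ↔ c = T ↔ F = F
((c ∨ c) ∧ t) ⊕ ((c ⊕ (¬m)) ↔ c) = F ⊕ F = F
¬(((c ∨ c) ∧ t) ⊕ ((c ⊕ (¬m)) ↔ c)) = T

T


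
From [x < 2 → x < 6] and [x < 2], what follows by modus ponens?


Modus ponens: from (P → Q) and P, infer Q.
P = 'x < 2' is asserted, and P → Q holds, so Q follows.

x < 6.


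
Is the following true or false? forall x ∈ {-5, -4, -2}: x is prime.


Evaluate the predicate on each element: -5:False, -4:False, -2:False.
Counterexample x = -5 fails the predicate.

False


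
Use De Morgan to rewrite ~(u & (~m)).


De Morgan: the negation of a conjunction is the disjunction of the negations.
Distribute ~ across &, flipping it to |, and negate each literal.

(~u) | m


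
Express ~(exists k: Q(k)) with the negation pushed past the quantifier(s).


¬(forall x: φ) = exists x: ¬φ, and ¬(exists x: φ) = forall x: ¬φ.
Apply to the existential statement.

forall k: ~(Q(k))


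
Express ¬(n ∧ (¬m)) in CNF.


Step 1: Apply De Morgan: ¬(n ∧ (¬m)) = ¬n ∨ ¬(¬m).
Step 2: Eliminate any double negations (¬¬X = X).

(¬n) ∨ m


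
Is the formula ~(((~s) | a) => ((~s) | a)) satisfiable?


Check all 4 assignments over {a, s}:
a | s | φ
---------
False | False | False
True | False | False
False | True | False
True | True | False
No assignment makes the formula true.

Unsatisfiable.


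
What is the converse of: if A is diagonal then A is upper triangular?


The converse of (P → Q) is (Q → P). It is not in general equivalent to the original.
Here P = 'A is diagonal' and Q = 'A is upper triangular'.

If A is upper triangular, then A is diagonal.


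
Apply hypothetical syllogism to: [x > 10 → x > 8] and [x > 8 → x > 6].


Hypothetical syllogism: from (P → Q) and (Q → R), infer (P → R).
Chain the two implications through the shared middle term 'x > 8'.

x > 10 → x > 6


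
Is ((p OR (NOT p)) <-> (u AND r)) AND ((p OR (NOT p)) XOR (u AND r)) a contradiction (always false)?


Truth table over {p, r, u}:
p | r | u | φ
-------------
F | F | F | F
T | F | F | F
F | T | F | F
T | T | F | F
F | F | T | F
T | F | T | F
F | T | T | F
T | T | T | F
Every row is false.

Yes, it is a contradiction.


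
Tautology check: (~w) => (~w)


Build the truth table over {w}:
w | φ
-----
False | True
True | True
Every row evaluates to true.

Yes, it is a tautology.


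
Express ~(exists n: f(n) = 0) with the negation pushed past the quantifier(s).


¬(forall x: φ) = exists x: ¬φ, and ¬(exists x: φ) = forall x: ¬φ.
Apply to the existential statement.

forall n: ~(f(n) = 0)


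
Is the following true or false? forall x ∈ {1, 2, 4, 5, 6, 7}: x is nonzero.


Evaluate the predicate on each element: 1:True, 2:True, 4:True, 5:True, 6:True, 7:True.
Every element satisfies the predicate.

True


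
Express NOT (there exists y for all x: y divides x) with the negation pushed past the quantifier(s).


Negation flips each quantifier (∀↔∃) and negates the inner predicate.
¬(there exists y for all x: φ) = for all y there exists x: ¬φ.

for all y there exists x: NOT(y divides x)


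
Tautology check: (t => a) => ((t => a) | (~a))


Build the truth table over {a, t}:
a | t | φ
---------
False | False | True
True | False | True
False | True | True
True | True | True
Every row evaluates to true.

Yes, it is a tautology.


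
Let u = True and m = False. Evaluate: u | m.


Disjunction is false only when both operands are false.
Substitute: u=True, m=False.
True | False evaluates to True.

True


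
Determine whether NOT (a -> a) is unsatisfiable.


Truth table over {a}:
a | φ
-----
F | F
T | F
Every row is false.

Yes, it is a contradiction.


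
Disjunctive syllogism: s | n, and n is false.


Disjunctive syllogism: from (P ∨ Q) and ¬P, infer Q.
One disjunct, 'n', is ruled out; the other must hold.

s


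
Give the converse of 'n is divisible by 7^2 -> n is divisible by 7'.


The converse of (P → Q) is (Q → P). It is not in general equivalent to the original.
Here P = 'n is divisible by 7^2' and Q = 'n is divisible by 7'.

If n is divisible by 7, then n is divisible by 7^2.


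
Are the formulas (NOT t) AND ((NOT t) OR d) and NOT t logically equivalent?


Compare truth tables:
d | t | φ | ψ
-------------
F | F | T | T
T | F | T | T
F | T | F | F
T | T | F | F
The columns φ and ψ agree on every row.

Yes, they are logically equivalent.


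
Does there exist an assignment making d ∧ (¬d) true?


Check all 2 assignments over {d}:
d | φ
-----
F | F
T | F
No assignment makes the formula true.

Unsatisfiable.


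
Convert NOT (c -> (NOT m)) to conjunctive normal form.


Step 1: Rewrite c → (¬m) as ¬c ∨ (¬m).
Step 2: Negate: ¬(¬c ∨ (¬m)) = c ∧ ¬(¬m) (De Morgan + double negation).
Step 3: Eliminate any double negations (¬¬X = X).

c AND m


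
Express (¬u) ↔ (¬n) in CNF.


Step 1: Rewrite (¬u) ↔ (¬n) as ((¬u) → (¬n)) ∧ ((¬n) → (¬u)).
Step 2: Rewrite each implication as a disjunction.
Step 3: Eliminate any double negations (¬¬X = X).

(u ∨ (¬n)) ∧ (n ∨ (¬u))


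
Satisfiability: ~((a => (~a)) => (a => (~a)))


Check all 2 assignments over {a}:
a | φ
-----
False | False
True | False
No assignment makes the formula true.

Unsatisfiable.


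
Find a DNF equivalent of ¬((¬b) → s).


Step 1: Rewrite implication then negate: ¬(¬(¬b) ∨ s) = (¬b) ∧ ¬s.

(¬b) ∧ (¬s)


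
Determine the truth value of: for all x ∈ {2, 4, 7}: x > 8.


Evaluate the predicate on each element: 2:F, 4:F, 7:F.
Counterexample x = 2 fails the predicate.

F


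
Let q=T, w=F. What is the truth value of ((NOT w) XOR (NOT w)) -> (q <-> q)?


Substitute q=T, w=F:
NOT w = T
NOT w = T
(NOT w) XOR (NOT w) = T XOR T = F
q <-> q = T <-> T = T
((NOT w) XOR (NOT w)) -> (q <-> q) = F -> T = T

T


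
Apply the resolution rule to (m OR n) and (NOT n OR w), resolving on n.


The clauses contain complementary literals n and NOTn.
Resolution eliminates this pair and disjoins the remaining literals (merging duplicates).

(m OR w)


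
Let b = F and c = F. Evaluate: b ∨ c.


Disjunction is false only when both operands are false.
Substitute: b=F, c=F.
F ∨ F evaluates to F.

F


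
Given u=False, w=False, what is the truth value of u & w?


Conjunction is true only when both operands are true.
Substitute: u=False, w=False.
False & False evaluates to False.

False


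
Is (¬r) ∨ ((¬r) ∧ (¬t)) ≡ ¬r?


Compare truth tables:
r | t | φ | ψ
-------------
F | F | T | T
T | F | F | F
F | T | T | T
T | T | F | F
The columns φ and ψ agree on every row.

Yes, they are logically equivalent.


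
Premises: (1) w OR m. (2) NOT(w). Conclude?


Disjunctive syllogism: from (P ∨ Q) and ¬P, infer Q.
One disjunct, 'w', is ruled out; the other must hold.

m


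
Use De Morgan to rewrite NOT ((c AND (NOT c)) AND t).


De Morgan: the negation of a conjunction is the disjunction of the negations.
Distribute NOT across AND, flipping it to OR, and negate each literal.

((NOT c) OR c) OR (NOT t)


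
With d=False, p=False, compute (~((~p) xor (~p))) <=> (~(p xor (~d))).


Substitute d=False, p=False:
~p = True
~p = True
(~p) xor (~p) = True xor True = False
~((~p) xor (~p)) = True
~d = True
p xor (~d) = False xor True = True
~(p xor (~d)) = False
(~((~p) xor (~p))) <=> (~(p xor (~d))) = True <=> False = False

False


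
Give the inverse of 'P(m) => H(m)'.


The inverse of (P → Q) is (¬P → ¬Q). It is equivalent to the converse, not to the original.
Here P = 'P(m)' and Q = 'H(m)'.

If not (P(m)), then not (H(m)).


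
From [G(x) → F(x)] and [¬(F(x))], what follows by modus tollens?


Modus tollens: from (P → Q) and ¬Q, infer ¬P.
Q = 'F(x)' is denied; since P → Q, P must also fail.

Not (G(x)).


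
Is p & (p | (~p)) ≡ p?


Compare truth tables:
p | φ | ψ
---------
False | False | False
True | True | True
The columns φ and ψ agree on every row.

Yes, they are logically equivalent.


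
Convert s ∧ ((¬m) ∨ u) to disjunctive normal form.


Step 1: Distribute ∧ over ∨: s ∧ ((¬m) ∨ u) = (s ∧ (¬m)) ∨ (s ∧ u).

(s ∧ (¬m)) ∨ (s ∧ u)


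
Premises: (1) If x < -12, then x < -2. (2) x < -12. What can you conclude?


Modus ponens: from (P → Q) and P, infer Q.
P = 'x < -12' is asserted, and P → Q holds, so Q follows.

x < -2.


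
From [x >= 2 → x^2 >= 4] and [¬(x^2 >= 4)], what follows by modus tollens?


Modus tollens: from (P → Q) and ¬Q, infer ¬P.
Q = 'x^2 >= 4' is denied; since P → Q, P must also fail.

Not (x >= 2).


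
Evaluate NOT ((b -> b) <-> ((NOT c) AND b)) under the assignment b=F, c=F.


Substitute b=F, c=F:
b -> b = F -> F = T
NOT c = T
(NOT c) AND b = T AND F = F
(b -> b) <-> ((NOT c) AND b) = T <-> F = F
NOT ((b -> b) <-> ((NOT c) AND b)) = T

T


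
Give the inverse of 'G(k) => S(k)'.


The inverse of (P → Q) is (¬P → ¬Q). It is equivalent to the converse, not to the original.
Here P = 'G(k)' and Q = 'S(k)'.

If not (G(k)), then not (S(k)).


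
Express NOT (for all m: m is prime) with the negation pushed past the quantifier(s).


¬(for all x: φ) = there exists x: ¬φ, and ¬(there exists x: φ) = for all x: ¬φ.
Apply to the universal statement.

there exists m: NOT(m is prime)


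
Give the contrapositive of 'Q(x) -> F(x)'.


The contrapositive of (P → Q) is (¬Q → ¬P); it is logically equivalent to the original.
Here P = 'Q(x)' and Q = 'F(x)'.

If not (F(x)), then not (Q(x)).


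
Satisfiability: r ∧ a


Search for a satisfying assignment over {a, r}.
Try a=T, r=T: the formula evaluates to T.
A satisfying assignment exists.

Satisfiable.


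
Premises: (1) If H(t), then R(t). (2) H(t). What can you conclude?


Modus ponens: from (P → Q) and P, infer Q.
P = 'H(t)' is asserted, and P → Q holds, so Q follows.

R(t).


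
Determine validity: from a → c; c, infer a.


This is affirming the consequent (fallacy). There exist truth assignments where the premises are all true but the conclusion is false.

Invalid.


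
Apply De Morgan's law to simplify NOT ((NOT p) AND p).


De Morgan: the negation of a conjunction is the disjunction of the negations.
Distribute NOT across AND, flipping it to OR, and negate each literal.

p OR (NOT p)


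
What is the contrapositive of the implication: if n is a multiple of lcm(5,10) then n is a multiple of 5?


The contrapositive of (P → Q) is (¬Q → ¬P); it is logically equivalent to the original.
Here P = 'n is a multiple of lcm(5,10)' and Q = 'n is a multiple of 5'.

If not (n is a multiple of 5), then not (n is a multiple of lcm(5,10)).


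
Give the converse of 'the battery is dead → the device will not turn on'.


The converse of (P → Q) is (Q → P). It is not in general equivalent to the original.
Here P = 'the battery is dead' and Q = 'the device will not turn on'.

If the device will not turn on, then the battery is dead.


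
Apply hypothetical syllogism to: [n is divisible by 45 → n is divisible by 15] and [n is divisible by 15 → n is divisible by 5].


Hypothetical syllogism: from (P → Q) and (Q → R), infer (P → R).
Chain the two implications through the shared middle term 'n is divisible by 15'.

n is divisible by 45 → n is divisible by 5


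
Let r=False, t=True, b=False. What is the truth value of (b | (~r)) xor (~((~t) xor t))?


Substitute r=False, t=True, b=False:
~r = True
b | (~r) = False | True = True
~t = False
(~t) xor t = False xor True = True
~((~t) xor t) = False
(b | (~r)) xor (~((~t) xor t)) = True xor False = True

True


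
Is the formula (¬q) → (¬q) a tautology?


Build the truth table over {q}:
q | φ
-----
F | T
T | T
Every row evaluates to true.

Yes, it is a tautology.


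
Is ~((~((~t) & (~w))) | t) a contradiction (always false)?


Truth table over {t, w}:
t | w | φ
---------
False | False | True
True | False | False
False | True | False
True | True | False
Satisfying assignment at row 1: t=False, w=False gives True.

No, it is not a contradiction.


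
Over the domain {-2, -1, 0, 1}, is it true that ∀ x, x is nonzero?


Evaluate the predicate on each element: -2:T, -1:T, 0:F, 1:T.
Counterexample x = 0 fails the predicate.

F


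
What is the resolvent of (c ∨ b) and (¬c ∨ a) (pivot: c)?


The clauses contain complementary literals c and ¬c.
Resolution eliminates this pair and disjoins the remaining literals (merging duplicates).

(b ∨ a)
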